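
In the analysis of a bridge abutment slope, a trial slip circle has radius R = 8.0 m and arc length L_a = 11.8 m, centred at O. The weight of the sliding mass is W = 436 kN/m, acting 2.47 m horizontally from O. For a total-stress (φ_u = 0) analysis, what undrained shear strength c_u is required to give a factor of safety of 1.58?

c_u = 18.0 kPa

FS = c_u·L_a·R / (W·d), so c_u = FS·W·d / (L_a·R).
c_u = 1.58·436·2.47 / (11.80·8.0) = 1701.5 / 94.40 = 18.02 kPa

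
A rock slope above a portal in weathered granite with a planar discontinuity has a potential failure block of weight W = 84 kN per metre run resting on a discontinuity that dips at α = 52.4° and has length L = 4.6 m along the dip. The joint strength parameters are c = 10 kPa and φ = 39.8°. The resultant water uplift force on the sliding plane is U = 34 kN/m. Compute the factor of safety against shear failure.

Resolving the block weight along and normal to the plane and applying the Mohr–Coulomb strength on the joint:
N' = W cosα − U = 84·cos52.4° − 34 = 17.3 kN/m
Driving force T = W sinα = 84·sin52.4° = 66.6 kN/m
Resisting force R = c·L + N'·tanφ = 10·4.6 + 17.3·tan39.8° = 46.0 + 14.4 = 60.4 kN/m
FS = R / T = 60.4 / 66.6 = 0.907

FS = 0.91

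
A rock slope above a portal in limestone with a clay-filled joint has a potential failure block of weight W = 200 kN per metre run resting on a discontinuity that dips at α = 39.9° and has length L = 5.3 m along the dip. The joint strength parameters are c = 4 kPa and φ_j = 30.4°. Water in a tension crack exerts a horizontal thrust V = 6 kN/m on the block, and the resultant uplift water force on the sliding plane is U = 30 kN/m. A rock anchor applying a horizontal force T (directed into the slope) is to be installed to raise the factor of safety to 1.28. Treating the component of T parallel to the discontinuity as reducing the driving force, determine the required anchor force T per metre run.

Resolving forces along and normal to the sliding plane, with the horizontal anchor force T adding T·sinα to the effective normal force and T·cosα acting up the plane against the driving force:
FS = [cL + (W cosα − U − V sinα + T sinα) tanφ_j] / [W sinα + V cosα − T cosα]
Without the anchor: N' = 119.6 kN/m, driving T_d = 132.9 kN/m, resisting R = 4·5.3 + 119.6·tan30.4° = 91.4 kN/m, FS = 0.69.
Setting FS = 1.28 and solving for T:
1.28·(132.9 − T cos39.9°) = 91.4 + T sin39.9°·tan30.4°
T·(sin39.9°·tan30.4° + 1.28·cos39.9°) = 1.28·132.9 − 91.4
T·(0.6414·0.5867 + 1.28·0.7672) = 170.1 − 91.4 = 78.7
T·1.3583 = 78.7
T = 58.0 kN/m

T = 58 kN/m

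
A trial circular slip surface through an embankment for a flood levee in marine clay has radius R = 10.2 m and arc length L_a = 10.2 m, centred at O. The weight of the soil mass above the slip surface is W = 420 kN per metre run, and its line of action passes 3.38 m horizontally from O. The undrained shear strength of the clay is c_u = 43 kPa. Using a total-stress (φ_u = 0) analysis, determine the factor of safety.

FS = 3.15

Taking moments about the centre O, the resisting moment is provided by the undrained shear strength acting along the arc:
M_R = c_u·L_a·R = 43·10.20·10.2 = 4473.7 kN·m/m
M_D = W·d = 420·3.38 = 1419.6 kN·m/m
FS = M_R / M_D = 4473.7 / 1419.6 = 3.151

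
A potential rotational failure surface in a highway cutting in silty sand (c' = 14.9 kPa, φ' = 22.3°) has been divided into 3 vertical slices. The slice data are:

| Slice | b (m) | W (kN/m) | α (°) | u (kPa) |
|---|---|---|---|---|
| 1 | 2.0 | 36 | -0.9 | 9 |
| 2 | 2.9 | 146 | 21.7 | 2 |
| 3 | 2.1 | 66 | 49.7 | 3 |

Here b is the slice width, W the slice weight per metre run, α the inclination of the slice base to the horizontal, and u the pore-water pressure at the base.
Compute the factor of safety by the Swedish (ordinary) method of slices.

FS = 1.91

Ordinary method of slices: FS = Σ[c'·Δl_i + (W_i cosα_i − u_i·Δl_i)·tanφ'] / Σ W_i sinα_i, with Δl_i = b_i / cosα_i.
Slice 1: Δl = 2.0/cos(-0.9°) = 2.000 m; N'_1 = 36·cos(-0.9°) − 9·2.000 = 18.0; c'Δl = 29.80; W sinα = -0.6
Slice 2: Δl = 2.9/cos21.7° = 3.121 m; N'_2 = 146·cos21.7° − 2·3.121 = 129.4; c'Δl = 46.51; W sinα = 54.0
Slice 3: Δl = 2.1/cos49.7° = 3.247 m; N'_3 = 66·cos49.7° − 3·3.247 = 32.9; c'Δl = 48.38; W sinα = 50.3
Σc'Δl = 124.7 kN/m; ΣN' = 180.4 kN/m; ΣW sinα = 103.8 kN/m
Resisting = 124.7 + 180.4·tan22.3° = 124.7 + 74.0 = 198.7 kN/m
FS = 198.7 / 103.8 = 1.915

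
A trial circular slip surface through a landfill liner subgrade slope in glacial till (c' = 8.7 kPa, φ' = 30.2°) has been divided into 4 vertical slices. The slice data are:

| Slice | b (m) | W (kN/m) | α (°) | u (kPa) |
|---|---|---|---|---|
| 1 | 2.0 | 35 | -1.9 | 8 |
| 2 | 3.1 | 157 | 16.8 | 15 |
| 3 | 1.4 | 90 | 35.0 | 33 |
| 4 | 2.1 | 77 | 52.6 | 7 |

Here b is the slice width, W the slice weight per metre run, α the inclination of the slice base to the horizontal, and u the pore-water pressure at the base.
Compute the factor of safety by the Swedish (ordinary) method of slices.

Ordinary method of slices: FS = Σ[c'·Δl_i + (W_i cosα_i − u_i·Δl_i)·tanφ'] / Σ W_i sinα_i, with Δl_i = b_i / cosα_i.
Slice 1: Δl = 2.0/cos(-1.9°) = 2.001 m; N'_1 = 35·cos(-1.9°) − 8·2.001 = 19.0; c'Δl = 17.41; W sinα = -1.2
Slice 2: Δl = 3.1/cos16.8° = 3.238 m; N'_2 = 157·cos16.8° − 15·3.238 = 101.7; c'Δl = 28.17; W sinα = 45.4
Slice 3: Δl = 1.4/cos35.0° = 1.709 m; N'_3 = 90·cos35.0° − 33·1.709 = 17.3; c'Δl = 14.87; W sinα = 51.6
Slice 4: Δl = 2.1/cos52.6° = 3.457 m; N'_4 = 77·cos52.6° − 7·3.457 = 22.6; c'Δl = 30.08; W sinα = 61.2
Σc'Δl = 90.5 kN/m; ΣN' = 160.6 kN/m; ΣW sinα = 157.0 kN/m
Resisting = 90.5 + 160.6·tan30.2° = 90.5 + 93.5 = 184.0 kN/m
FS = 184.0 / 157.0 = 1.172

FS = 1.17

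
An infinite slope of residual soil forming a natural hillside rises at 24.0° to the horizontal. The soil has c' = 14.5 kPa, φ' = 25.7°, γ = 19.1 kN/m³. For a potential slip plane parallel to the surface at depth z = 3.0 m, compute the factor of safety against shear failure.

FS = 1.76

For an infinite slope with a slip plane parallel to the surface (no pore pressure): FS = [c' + γz cos²β tanφ'] / [γz sinβ cosβ].
γz = 19.1·3.0 = 57.30 kN/m²
Numerator = 14.5 + 57.30·cos²24.0°·tan25.7° = 14.5 + 57.30·0.8346·0.4813 = 37.514 kPa
Denominator = 57.30·sin24.0°·cos24.0° = 57.30·0.4067·0.9135 = 21.291 kPa
FS = 37.514 / 21.291 = 1.762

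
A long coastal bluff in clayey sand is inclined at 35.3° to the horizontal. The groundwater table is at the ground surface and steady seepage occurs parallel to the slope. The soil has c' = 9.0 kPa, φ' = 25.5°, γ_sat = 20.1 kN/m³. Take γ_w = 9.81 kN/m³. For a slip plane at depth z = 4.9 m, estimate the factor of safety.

With seepage parallel to the slope and the water table at the surface, the effective normal stress on the slip plane uses the buoyant unit weight γ' = γ_sat − γ_w while the driving shear stress uses γ_sat:
FS = [c' + γ' z cos²β tanφ'] / [γ_sat z sinβ cosβ]
γ' = 20.1 − 9.81 = 10.29 kN/m³
Numerator = 9.0 + 10.29·4.9·cos²35.3°·tan25.5° = 9.0 + 10.29·4.9·0.6661·0.4770 = 25.019 kPa
Denominator = 20.1·4.9·sin35.3°·cos35.3° = 20.1·4.9·0.5779·0.8161 = 46.449 kPa
FS = 25.019 / 46.449 = 0.539

FS = 0.54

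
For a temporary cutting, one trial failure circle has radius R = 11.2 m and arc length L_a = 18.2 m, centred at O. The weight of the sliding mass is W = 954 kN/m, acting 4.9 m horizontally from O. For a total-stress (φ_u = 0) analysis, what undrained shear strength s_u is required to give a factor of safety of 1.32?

s_u = 30.3 kPa

FS = s_u·L_a·R / (W·d), so s_u = FS·W·d / (L_a·R).
s_u = 1.32·954·4.9 / (18.20·11.2) = 6170.5 / 203.84 = 30.27 kPa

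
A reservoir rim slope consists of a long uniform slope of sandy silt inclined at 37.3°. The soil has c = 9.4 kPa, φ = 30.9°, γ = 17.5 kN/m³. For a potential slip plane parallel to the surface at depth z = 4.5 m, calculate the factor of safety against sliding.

FS = 1.03

For an infinite slope with a slip plane parallel to the surface (no pore pressure): FS = [c + γz cos²β tanφ] / [γz sinβ cosβ].
γz = 17.5·4.5 = 78.75 kN/m²
Numerator = 9.4 + 78.75·cos²37.3°·tan30.9° = 9.4 + 78.75·0.6328·0.5985 = 39.223 kPa
Denominator = 78.75·sin37.3°·cos37.3° = 78.75·0.6060·0.7955 = 37.961 kPa
FS = 39.223 / 37.961 = 1.033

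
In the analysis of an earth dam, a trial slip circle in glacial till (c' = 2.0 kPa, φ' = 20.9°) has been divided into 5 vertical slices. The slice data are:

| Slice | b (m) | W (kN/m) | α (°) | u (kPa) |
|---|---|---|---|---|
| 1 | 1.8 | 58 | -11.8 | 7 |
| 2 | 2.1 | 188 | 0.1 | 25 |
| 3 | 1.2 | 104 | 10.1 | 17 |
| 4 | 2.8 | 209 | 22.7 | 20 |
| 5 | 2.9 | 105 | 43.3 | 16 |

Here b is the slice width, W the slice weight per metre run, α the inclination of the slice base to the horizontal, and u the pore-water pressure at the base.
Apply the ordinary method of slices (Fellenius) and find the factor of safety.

Ordinary method of slices: FS = Σ[c'·Δl_i + (W_i cosα_i − u_i·Δl_i)·tanφ'] / Σ W_i sinα_i, with Δl_i = b_i / cosα_i.
Slice 1: Δl = 1.8/cos(-11.8°) = 1.839 m; N'_1 = 58·cos(-11.8°) − 7·1.839 = 43.9; c'Δl = 3.68; W sinα = -11.9
Slice 2: Δl = 2.1/cos0.1° = 2.100 m; N'_2 = 188·cos0.1° − 25·2.100 = 135.5; c'Δl = 4.20; W sinα = 0.3
Slice 3: Δl = 1.2/cos10.1° = 1.219 m; N'_3 = 104·cos10.1° − 17·1.219 = 81.7; c'Δl = 2.44; W sinα = 18.2
Slice 4: Δl = 2.8/cos22.7° = 3.035 m; N'_4 = 209·cos22.7° − 20·3.035 = 132.1; c'Δl = 6.07; W sinα = 80.7
Slice 5: Δl = 2.9/cos43.3° = 3.985 m; N'_5 = 105·cos43.3° − 16·3.985 = 12.7; c'Δl = 7.97; W sinα = 72.0
Σc'Δl = 24.4 kN/m; ΣN' = 405.8 kN/m; ΣW sinα = 159.4 kN/m
Resisting = 24.4 + 405.8·tan20.9° = 24.4 + 155.0 = 179.3 kN/m
FS = 179.3 / 159.4 = 1.125

FS = 1.13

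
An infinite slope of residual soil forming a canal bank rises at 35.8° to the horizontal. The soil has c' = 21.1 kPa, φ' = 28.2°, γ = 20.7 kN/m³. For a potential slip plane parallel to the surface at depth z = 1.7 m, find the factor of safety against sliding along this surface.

For an infinite slope with a slip plane parallel to the surface (no pore pressure): FS = [c' + γz cos²β tanφ'] / [γz sinβ cosβ].
γz = 20.7·1.7 = 35.19 kN/m²
Numerator = 21.1 + 35.19·cos²35.8°·tan28.2° = 21.1 + 35.19·0.6578·0.5362 = 33.512 kPa
Denominator = 35.19·sin35.8°·cos35.8° = 35.19·0.5850·0.8111 = 16.695 kPa
FS = 33.512 / 16.695 = 2.007

FS = 2.01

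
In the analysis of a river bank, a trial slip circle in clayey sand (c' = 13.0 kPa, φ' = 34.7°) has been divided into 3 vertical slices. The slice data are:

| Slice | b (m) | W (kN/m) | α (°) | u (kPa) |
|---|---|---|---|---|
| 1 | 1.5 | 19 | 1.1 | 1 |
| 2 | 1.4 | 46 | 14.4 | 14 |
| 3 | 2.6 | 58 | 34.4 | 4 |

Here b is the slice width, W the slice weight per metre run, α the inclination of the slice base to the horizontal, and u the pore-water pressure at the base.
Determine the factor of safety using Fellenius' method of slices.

Ordinary method of slices: FS = Σ[c'·Δl_i + (W_i cosα_i − u_i·Δl_i)·tanφ'] / Σ W_i sinα_i, with Δl_i = b_i / cosα_i.
Slice 1: Δl = 1.5/cos1.1° = 1.500 m; N'_1 = 19·cos1.1° − 1·1.500 = 17.5; c'Δl = 19.50; W sinα = 0.4
Slice 2: Δl = 1.4/cos14.4° = 1.445 m; N'_2 = 46·cos14.4° − 14·1.445 = 24.3; c'Δl = 18.79; W sinα = 11.4
Slice 3: Δl = 2.6/cos34.4° = 3.151 m; N'_3 = 58·cos34.4° − 4·3.151 = 35.3; c'Δl = 40.96; W sinα = 32.8
Σc'Δl = 79.3 kN/m; ΣN' = 77.1 kN/m; ΣW sinα = 44.6 kN/m
Resisting = 79.3 + 77.1·tan34.7° = 79.3 + 53.4 = 132.6 kN/m
FS = 132.6 / 44.6 = 2.975

FS = 2.98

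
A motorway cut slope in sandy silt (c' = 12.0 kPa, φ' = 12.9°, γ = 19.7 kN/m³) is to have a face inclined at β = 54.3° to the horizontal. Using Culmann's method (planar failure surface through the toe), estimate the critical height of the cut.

Culmann's analysis gives the critical failure plane at α_cr = (β + φ')/2 = (54.3 + 12.9)/2 = 33.6°, and the critical height
H_c = (4c'/γ) · sinβ cosφ' / [1 − cos(β − φ')]
    = (4·12.0/19.7) · sin54.3°·cos12.9° / [1 − cos(41.4°)]
    = 2.437 · 0.8121·0.9748 / [1 − 0.7501]
    = 2.437 · 0.7916 / 0.2499
    = 7.72 m

H_c = 7.72 m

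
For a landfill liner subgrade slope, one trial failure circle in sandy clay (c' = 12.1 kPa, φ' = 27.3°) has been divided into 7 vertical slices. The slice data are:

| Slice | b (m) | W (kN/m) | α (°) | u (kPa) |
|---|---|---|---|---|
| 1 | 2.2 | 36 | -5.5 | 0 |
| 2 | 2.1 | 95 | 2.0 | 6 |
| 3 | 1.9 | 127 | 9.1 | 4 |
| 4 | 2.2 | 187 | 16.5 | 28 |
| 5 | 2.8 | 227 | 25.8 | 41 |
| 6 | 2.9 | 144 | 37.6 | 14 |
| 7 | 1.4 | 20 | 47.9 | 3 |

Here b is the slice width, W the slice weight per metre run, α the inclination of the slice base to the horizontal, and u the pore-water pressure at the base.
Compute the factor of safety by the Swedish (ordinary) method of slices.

Ordinary method of slices: FS = Σ[c'·Δl_i + (W_i cosα_i − u_i·Δl_i)·tanφ'] / Σ W_i sinα_i, with Δl_i = b_i / cosα_i.
Slice 1: Δl = 2.2/cos(-5.5°) = 2.210 m; N'_1 = 36·cos(-5.5°) − 0·2.210 = 35.8; c'Δl = 26.74; W sinα = -3.5
Slice 2: Δl = 2.1/cos2.0° = 2.101 m; N'_2 = 95·cos2.0° − 6·2.101 = 82.3; c'Δl = 25.43; W sinα = 3.3
Slice 3: Δl = 1.9/cos9.1° = 1.924 m; N'_3 = 127·cos9.1° − 4·1.924 = 117.7; c'Δl = 23.28; W sinα = 20.1
Slice 4: Δl = 2.2/cos16.5° = 2.294 m; N'_4 = 187·cos16.5° − 28·2.294 = 115.1; c'Δl = 27.76; W sinα = 53.1
Slice 5: Δl = 2.8/cos25.8° = 3.110 m; N'_5 = 227·cos25.8° − 41·3.110 = 76.9; c'Δl = 37.63; W sinα = 98.8
Slice 6: Δl = 2.9/cos37.6° = 3.660 m; N'_6 = 144·cos37.6° − 14·3.660 = 62.8; c'Δl = 44.29; W sinα = 87.9
Slice 7: Δl = 1.4/cos47.9° = 2.088 m; N'_7 = 20·cos47.9° − 3·2.088 = 7.1; c'Δl = 25.27; W sinα = 14.8
Σc'Δl = 210.4 kN/m; ΣN' = 497.8 kN/m; ΣW sinα = 274.6 kN/m
Resisting = 210.4 + 497.8·tan27.3° = 210.4 + 256.9 = 467.3 kN/m
FS = 467.3 / 274.6 = 1.702

FS = 1.70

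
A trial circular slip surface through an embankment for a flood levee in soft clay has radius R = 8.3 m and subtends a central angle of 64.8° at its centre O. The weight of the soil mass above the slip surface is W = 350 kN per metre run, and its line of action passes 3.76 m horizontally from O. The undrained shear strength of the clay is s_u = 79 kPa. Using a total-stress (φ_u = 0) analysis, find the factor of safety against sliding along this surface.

FS = 4.68

Taking moments about the centre O, the resisting moment is provided by the undrained shear strength acting along the arc:
Arc length L_a = R·θ = 8.3·(64.8°·π/180) = 8.3·1.1310 = 9.39 m
M_R = s_u·L_a·R = 79·9.39·8.3 = 6155.1 kN·m/m
M_D = W·d = 350·3.76 = 1316.0 kN·m/m
FS = M_R / M_D = 6155.1 / 1316.0 = 4.677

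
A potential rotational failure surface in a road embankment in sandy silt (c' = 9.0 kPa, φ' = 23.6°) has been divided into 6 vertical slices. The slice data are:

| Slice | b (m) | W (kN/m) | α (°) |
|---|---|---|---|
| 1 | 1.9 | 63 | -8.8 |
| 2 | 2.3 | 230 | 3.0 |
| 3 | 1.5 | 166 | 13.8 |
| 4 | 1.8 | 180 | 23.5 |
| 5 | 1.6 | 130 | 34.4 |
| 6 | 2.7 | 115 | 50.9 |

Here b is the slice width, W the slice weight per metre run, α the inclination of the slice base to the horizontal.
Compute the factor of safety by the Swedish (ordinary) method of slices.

Ordinary method of slices: FS = Σ[c'·Δl_i + (W_i cosα_i)·tanφ'] / Σ W_i sinα_i, with Δl_i = b_i / cosα_i.
Slice 1: Δl = 1.9/cos(-8.8°) = 1.923 m; N'_1 = 63·cos(-8.8°) = 62.3; c'Δl = 17.30; W sinα = -9.6
Slice 2: Δl = 2.3/cos3.0° = 2.303 m; N'_2 = 230·cos3.0° = 229.7; c'Δl = 20.73; W sinα = 12.0
Slice 3: Δl = 1.5/cos13.8° = 1.545 m; N'_3 = 166·cos13.8° = 161.2; c'Δl = 13.90; W sinα = 39.6
Slice 4: Δl = 1.8/cos23.5° = 1.963 m; N'_4 = 180·cos23.5° = 165.1; c'Δl = 17.67; W sinα = 71.8
Slice 5: Δl = 1.6/cos34.4° = 1.939 m; N'_5 = 130·cos34.4° = 107.3; c'Δl = 17.45; W sinα = 73.4
Slice 6: Δl = 2.7/cos50.9° = 4.281 m; N'_6 = 115·cos50.9° = 72.5; c'Δl = 38.53; W sinα = 89.2
Σc'Δl = 125.6 kN/m; ΣN' = 798.0 kN/m; ΣW sinα = 276.5 kN/m
Resisting = 125.6 + 798.0·tan23.6° = 125.6 + 348.6 = 474.2 kN/m
FS = 474.2 / 276.5 = 1.715

FS = 1.72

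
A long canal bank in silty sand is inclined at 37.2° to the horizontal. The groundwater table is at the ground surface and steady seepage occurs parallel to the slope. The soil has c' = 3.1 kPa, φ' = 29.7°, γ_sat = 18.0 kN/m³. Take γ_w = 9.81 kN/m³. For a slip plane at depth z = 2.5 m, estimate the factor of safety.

FS = 0.48

With seepage parallel to the slope and the water table at the surface, the effective normal stress on the slip plane uses the buoyant unit weight γ' = γ_sat − γ_w while the driving shear stress uses γ_sat:
FS = [c' + γ' z cos²β tanφ'] / [γ_sat z sinβ cosβ]
γ' = 18.0 − 9.81 = 8.19 kN/m³
Numerator = 3.1 + 8.19·2.5·cos²37.2°·tan29.7° = 3.1 + 8.19·2.5·0.6345·0.5704 = 10.510 kPa
Denominator = 18.0·2.5·sin37.2°·cos37.2° = 18.0·2.5·0.6046·0.7965 = 21.671 kPa
FS = 10.510 / 21.671 = 0.485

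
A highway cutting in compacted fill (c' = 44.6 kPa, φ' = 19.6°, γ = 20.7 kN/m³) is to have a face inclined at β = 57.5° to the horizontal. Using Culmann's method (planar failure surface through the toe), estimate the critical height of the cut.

Culmann's analysis gives the critical failure plane at α_cr = (β + φ')/2 = (57.5 + 19.6)/2 = 38.5°, and the critical height
H_c = (4c'/γ) · sinβ cosφ' / [1 − cos(β − φ')]
    = (4·44.6/20.7) · sin57.5°·cos19.6° / [1 − cos(37.9°)]
    = 8.618 · 0.8434·0.9421 / [1 − 0.7891]
    = 8.618 · 0.7945 / 0.2109
    = 32.47 m

H_c = 32.47 m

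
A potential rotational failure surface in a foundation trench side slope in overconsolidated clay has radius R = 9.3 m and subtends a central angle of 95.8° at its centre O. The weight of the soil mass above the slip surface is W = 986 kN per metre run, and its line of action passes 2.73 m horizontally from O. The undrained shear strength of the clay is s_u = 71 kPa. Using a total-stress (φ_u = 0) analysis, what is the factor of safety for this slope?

Taking moments about the centre O, the resisting moment is provided by the undrained shear strength acting along the arc:
Arc length L_a = R·θ = 9.3·(95.8°·π/180) = 9.3·1.6720 = 15.55 m
M_R = s_u·L_a·R = 71·15.55·9.3 = 10267.6 kN·m/m
M_D = W·d = 986·2.73 = 2691.8 kN·m/m
FS = M_R / M_D = 10267.6 / 2691.8 = 3.814

FS = 3.81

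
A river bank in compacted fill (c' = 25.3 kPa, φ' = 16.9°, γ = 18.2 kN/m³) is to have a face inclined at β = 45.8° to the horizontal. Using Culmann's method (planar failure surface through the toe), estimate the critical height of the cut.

H_c = 30.63 m

Culmann's analysis gives the critical failure plane at α_cr = (β + φ')/2 = (45.8 + 16.9)/2 = 31.3°, and the critical height
H_c = (4c'/γ) · sinβ cosφ' / [1 − cos(β − φ')]
    = (4·25.3/18.2) · sin45.8°·cos16.9° / [1 − cos(28.9°)]
    = 5.560 · 0.7169·0.9568 / [1 − 0.8755]
    = 5.560 · 0.6859 / 0.1245
    = 30.63 m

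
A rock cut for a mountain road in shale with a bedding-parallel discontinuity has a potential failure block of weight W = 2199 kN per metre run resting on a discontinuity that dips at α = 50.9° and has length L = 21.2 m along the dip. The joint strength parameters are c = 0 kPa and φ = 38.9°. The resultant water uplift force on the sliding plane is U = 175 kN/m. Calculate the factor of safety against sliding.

FS = 0.57

Resolving the block weight along and normal to the plane and applying the Mohr–Coulomb strength on the joint:
N' = W cosα − U = 2199·cos50.9° − 175 = 1211.9 kN/m
Driving force T = W sinα = 2199·sin50.9° = 1706.5 kN/m
Resisting force R = c·L + N'·tanφ = 0·21.2 + 1211.9·tan38.9° = 0.0 + 977.8 = 977.8 kN/m
FS = R / T = 977.8 / 1706.5 = 0.573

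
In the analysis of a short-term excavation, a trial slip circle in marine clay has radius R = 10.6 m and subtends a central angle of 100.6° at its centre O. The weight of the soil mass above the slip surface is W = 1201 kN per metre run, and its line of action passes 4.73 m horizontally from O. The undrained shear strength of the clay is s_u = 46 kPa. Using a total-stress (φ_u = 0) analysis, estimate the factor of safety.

Taking moments about the centre O, the resisting moment is provided by the undrained shear strength acting along the arc:
Arc length L_a = R·θ = 10.6·(100.6°·π/180) = 10.6·1.7558 = 18.61 m
M_R = s_u·L_a·R = 46·18.61·10.6 = 9075.0 kN·m/m
M_D = W·d = 1201·4.73 = 5680.7 kN·m/m
FS = M_R / M_D = 9075.0 / 5680.7 = 1.597

FS = 1.60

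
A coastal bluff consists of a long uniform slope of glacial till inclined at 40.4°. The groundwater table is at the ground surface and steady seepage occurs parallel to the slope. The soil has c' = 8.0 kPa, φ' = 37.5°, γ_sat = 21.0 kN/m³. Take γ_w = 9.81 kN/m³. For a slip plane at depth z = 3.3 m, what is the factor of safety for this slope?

With seepage parallel to the slope and the water table at the surface, the effective normal stress on the slip plane uses the buoyant unit weight γ' = γ_sat − γ_w while the driving shear stress uses γ_sat:
FS = [c' + γ' z cos²β tanφ'] / [γ_sat z sinβ cosβ]
γ' = 21.0 − 9.81 = 11.19 kN/m³
Numerator = 8.0 + 11.19·3.3·cos²40.4°·tan37.5° = 8.0 + 11.19·3.3·0.5799·0.7673 = 24.433 kPa
Denominator = 21.0·3.3·sin40.4°·cos40.4° = 21.0·3.3·0.6481·0.7615 = 34.204 kPa
FS = 24.433 / 34.204 = 0.714

FS = 0.71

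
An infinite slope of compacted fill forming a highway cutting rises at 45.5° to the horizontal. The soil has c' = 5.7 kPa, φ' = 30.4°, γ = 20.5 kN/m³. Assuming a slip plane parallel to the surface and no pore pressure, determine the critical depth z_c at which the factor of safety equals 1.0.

z_c = 1.31 m

Setting FS = 1.00 in FS = [c' + γz cos²β tanφ'] / [γz sinβ cosβ] and solving for z:
z = c' / [γ cosβ (FS·sinβ − cosβ·tanφ')]
  = 5.7 / [20.5·cos45.5°·(1.00·sin45.5° − cos45.5°·tan30.4°)]
  = 5.7 / [20.5·0.7009·(1.00·0.7133 − 0.7009·0.5867)]
  = 5.7 / 4.3398 = 1.313 m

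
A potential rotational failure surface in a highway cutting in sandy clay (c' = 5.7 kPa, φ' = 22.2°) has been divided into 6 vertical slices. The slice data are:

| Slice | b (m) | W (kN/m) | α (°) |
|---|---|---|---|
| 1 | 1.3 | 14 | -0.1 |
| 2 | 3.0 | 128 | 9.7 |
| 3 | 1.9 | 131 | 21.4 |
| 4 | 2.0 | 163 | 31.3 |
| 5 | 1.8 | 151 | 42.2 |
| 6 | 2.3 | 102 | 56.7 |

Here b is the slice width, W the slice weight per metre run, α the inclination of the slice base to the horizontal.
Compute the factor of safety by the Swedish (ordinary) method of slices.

Ordinary method of slices: FS = Σ[c'·Δl_i + (W_i cosα_i)·tanφ'] / Σ W_i sinα_i, with Δl_i = b_i / cosα_i.
Slice 1: Δl = 1.3/cos(-0.1°) = 1.300 m; N'_1 = 14·cos(-0.1°) = 14.0; c'Δl = 7.41; W sinα = -0.0
Slice 2: Δl = 3.0/cos9.7° = 3.044 m; N'_2 = 128·cos9.7° = 126.2; c'Δl = 17.35; W sinα = 21.6
Slice 3: Δl = 1.9/cos21.4° = 2.041 m; N'_3 = 131·cos21.4° = 122.0; c'Δl = 11.63; W sinα = 47.8
Slice 4: Δl = 2.0/cos31.3° = 2.341 m; N'_4 = 163·cos31.3° = 139.3; c'Δl = 13.34; W sinα = 84.7
Slice 5: Δl = 1.8/cos42.2° = 2.430 m; N'_5 = 151·cos42.2° = 111.9; c'Δl = 13.85; W sinα = 101.4
Slice 6: Δl = 2.3/cos56.7° = 4.189 m; N'_6 = 102·cos56.7° = 56.0; c'Δl = 23.88; W sinα = 85.3
Σc'Δl = 87.5 kN/m; ΣN' = 569.3 kN/m; ΣW sinα = 340.7 kN/m
Resisting = 87.5 + 569.3·tan22.2° = 87.5 + 232.3 = 319.8 kN/m
FS = 319.8 / 340.7 = 0.939

FS = 0.94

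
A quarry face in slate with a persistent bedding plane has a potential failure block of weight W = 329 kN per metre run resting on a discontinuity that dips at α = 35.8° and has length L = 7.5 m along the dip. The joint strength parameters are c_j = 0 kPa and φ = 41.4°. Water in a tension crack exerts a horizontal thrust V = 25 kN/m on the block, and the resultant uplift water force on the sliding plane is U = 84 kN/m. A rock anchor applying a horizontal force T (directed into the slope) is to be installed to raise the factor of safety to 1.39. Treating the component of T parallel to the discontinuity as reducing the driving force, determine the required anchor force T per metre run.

T = 90 kN/m

Resolving forces along and normal to the sliding plane, with the horizontal anchor force T adding T·sinα to the effective normal force and T·cosα acting up the plane against the driving force:
FS = [c_jL + (W cosα − U − V sinα + T sinα) tanφ] / [W sinα + V cosα − T cosα]
Without the anchor: N' = 168.2 kN/m, driving T_d = 212.7 kN/m, resisting R = 0·7.5 + 168.2·tan41.4° = 148.3 kN/m, FS = 0.70.
Setting FS = 1.39 and solving for T:
1.39·(212.7 − T cos35.8°) = 148.3 + T sin35.8°·tan41.4°
T·(sin35.8°·tan41.4° + 1.39·cos35.8°) = 1.39·212.7 − 148.3
T·(0.5850·0.8816 + 1.39·0.8111) = 295.7 − 148.3 = 147.4
T·1.6431 = 147.4
T = 89.7 kN/m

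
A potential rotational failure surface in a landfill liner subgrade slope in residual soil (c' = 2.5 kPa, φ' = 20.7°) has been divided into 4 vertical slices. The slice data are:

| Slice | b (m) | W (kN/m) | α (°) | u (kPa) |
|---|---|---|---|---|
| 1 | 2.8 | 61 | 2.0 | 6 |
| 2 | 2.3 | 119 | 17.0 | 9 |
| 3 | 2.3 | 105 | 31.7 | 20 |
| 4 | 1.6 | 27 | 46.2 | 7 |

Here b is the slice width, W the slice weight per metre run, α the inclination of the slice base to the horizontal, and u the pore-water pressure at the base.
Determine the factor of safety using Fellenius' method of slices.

Ordinary method of slices: FS = Σ[c'·Δl_i + (W_i cosα_i − u_i·Δl_i)·tanφ'] / Σ W_i sinα_i, with Δl_i = b_i / cosα_i.
Slice 1: Δl = 2.8/cos2.0° = 2.802 m; N'_1 = 61·cos2.0° − 6·2.802 = 44.2; c'Δl = 7.00; W sinα = 2.1
Slice 2: Δl = 2.3/cos17.0° = 2.405 m; N'_2 = 119·cos17.0° − 9·2.405 = 92.2; c'Δl = 6.01; W sinα = 34.8
Slice 3: Δl = 2.3/cos31.7° = 2.703 m; N'_3 = 105·cos31.7° − 20·2.703 = 35.3; c'Δl = 6.76; W sinα = 55.2
Slice 4: Δl = 1.6/cos46.2° = 2.312 m; N'_4 = 27·cos46.2° − 7·2.312 = 2.5; c'Δl = 5.78; W sinα = 19.5
Σc'Δl = 25.6 kN/m; ΣN' = 174.1 kN/m; ΣW sinα = 111.6 kN/m
Resisting = 25.6 + 174.1·tan20.7° = 25.6 + 65.8 = 91.3 kN/m
FS = 91.3 / 111.6 = 0.819

FS = 0.82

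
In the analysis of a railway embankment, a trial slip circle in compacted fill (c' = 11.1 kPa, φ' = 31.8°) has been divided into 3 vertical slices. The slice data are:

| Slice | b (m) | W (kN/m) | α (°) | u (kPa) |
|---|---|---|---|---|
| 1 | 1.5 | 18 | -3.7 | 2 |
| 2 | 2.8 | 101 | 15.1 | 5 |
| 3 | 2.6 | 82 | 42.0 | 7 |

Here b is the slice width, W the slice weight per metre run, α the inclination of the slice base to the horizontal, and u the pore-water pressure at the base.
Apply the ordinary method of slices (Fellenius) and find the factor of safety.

Ordinary method of slices: FS = Σ[c'·Δl_i + (W_i cosα_i − u_i·Δl_i)·tanφ'] / Σ W_i sinα_i, with Δl_i = b_i / cosα_i.
Slice 1: Δl = 1.5/cos(-3.7°) = 1.503 m; N'_1 = 18·cos(-3.7°) − 2·1.503 = 15.0; c'Δl = 16.68; W sinα = -1.2
Slice 2: Δl = 2.8/cos15.1° = 2.900 m; N'_2 = 101·cos15.1° − 5·2.900 = 83.0; c'Δl = 32.19; W sinα = 26.3
Slice 3: Δl = 2.6/cos42.0° = 3.499 m; N'_3 = 82·cos42.0° − 7·3.499 = 36.4; c'Δl = 38.83; W sinα = 54.9
Σc'Δl = 87.7 kN/m; ΣN' = 134.4 kN/m; ΣW sinα = 80.0 kN/m
Resisting = 87.7 + 134.4·tan31.8° = 87.7 + 83.3 = 171.1 kN/m
FS = 171.1 / 80.0 = 2.138

FS = 2.14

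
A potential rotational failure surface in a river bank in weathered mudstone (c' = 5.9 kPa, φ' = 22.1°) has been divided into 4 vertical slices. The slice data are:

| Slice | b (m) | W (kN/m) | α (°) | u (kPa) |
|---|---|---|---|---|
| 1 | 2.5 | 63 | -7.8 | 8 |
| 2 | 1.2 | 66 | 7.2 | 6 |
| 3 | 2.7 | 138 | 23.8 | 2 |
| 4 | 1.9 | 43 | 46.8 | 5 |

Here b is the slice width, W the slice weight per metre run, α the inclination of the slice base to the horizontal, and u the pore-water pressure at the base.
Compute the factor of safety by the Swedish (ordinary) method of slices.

FS = 1.75

Ordinary method of slices: FS = Σ[c'·Δl_i + (W_i cosα_i − u_i·Δl_i)·tanφ'] / Σ W_i sinα_i, with Δl_i = b_i / cosα_i.
Slice 1: Δl = 2.5/cos(-7.8°) = 2.523 m; N'_1 = 63·cos(-7.8°) − 8·2.523 = 42.2; c'Δl = 14.89; W sinα = -8.6
Slice 2: Δl = 1.2/cos7.2° = 1.210 m; N'_2 = 66·cos7.2° − 6·1.210 = 58.2; c'Δl = 7.14; W sinα = 8.3
Slice 3: Δl = 2.7/cos23.8° = 2.951 m; N'_3 = 138·cos23.8° − 2·2.951 = 120.4; c'Δl = 17.41; W sinα = 55.7
Slice 4: Δl = 1.9/cos46.8° = 2.776 m; N'_4 = 43·cos46.8° − 5·2.776 = 15.6; c'Δl = 16.38; W sinα = 31.3
Σc'Δl = 55.8 kN/m; ΣN' = 236.4 kN/m; ΣW sinα = 86.8 kN/m
Resisting = 55.8 + 236.4·tan22.1° = 55.8 + 96.0 = 151.8 kN/m
FS = 151.8 / 86.8 = 1.750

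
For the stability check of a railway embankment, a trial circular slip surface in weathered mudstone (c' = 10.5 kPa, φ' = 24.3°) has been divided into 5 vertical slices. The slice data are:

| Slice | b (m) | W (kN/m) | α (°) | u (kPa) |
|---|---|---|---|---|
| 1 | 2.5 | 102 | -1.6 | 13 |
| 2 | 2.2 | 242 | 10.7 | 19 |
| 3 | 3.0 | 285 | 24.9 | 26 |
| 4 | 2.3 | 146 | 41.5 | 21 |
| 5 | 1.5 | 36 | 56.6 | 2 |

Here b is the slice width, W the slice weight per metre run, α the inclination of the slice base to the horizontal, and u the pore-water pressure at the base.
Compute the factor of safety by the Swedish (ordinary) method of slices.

FS = 1.28

Ordinary method of slices: FS = Σ[c'·Δl_i + (W_i cosα_i − u_i·Δl_i)·tanφ'] / Σ W_i sinα_i, with Δl_i = b_i / cosα_i.
Slice 1: Δl = 2.5/cos(-1.6°) = 2.501 m; N'_1 = 102·cos(-1.6°) − 13·2.501 = 69.4; c'Δl = 26.26; W sinα = -2.8
Slice 2: Δl = 2.2/cos10.7° = 2.239 m; N'_2 = 242·cos10.7° − 19·2.239 = 195.3; c'Δl = 23.51; W sinα = 44.9
Slice 3: Δl = 3.0/cos24.9° = 3.307 m; N'_3 = 285·cos24.9° − 26·3.307 = 172.5; c'Δl = 34.73; W sinα = 120.0
Slice 4: Δl = 2.3/cos41.5° = 3.071 m; N'_4 = 146·cos41.5° − 21·3.071 = 44.9; c'Δl = 32.24; W sinα = 96.7
Slice 5: Δl = 1.5/cos56.6° = 2.725 m; N'_5 = 36·cos56.6° − 2·2.725 = 14.4; c'Δl = 28.61; W sinα = 30.1
Σc'Δl = 145.4 kN/m; ΣN' = 496.4 kN/m; ΣW sinα = 288.9 kN/m
Resisting = 145.4 + 496.4·tan24.3° = 145.4 + 224.2 = 369.5 kN/m
FS = 369.5 / 288.9 = 1.279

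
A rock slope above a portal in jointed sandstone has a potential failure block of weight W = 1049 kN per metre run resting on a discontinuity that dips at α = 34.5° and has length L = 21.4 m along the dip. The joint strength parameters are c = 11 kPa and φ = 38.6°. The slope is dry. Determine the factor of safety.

FS = 1.56

Resolving the block weight along and normal to the plane and applying the Mohr–Coulomb strength on the joint:
N' = W cosα = 1049·cos34.5° = 864.5 kN/m
Driving force T = W sinα = 1049·sin34.5° = 594.2 kN/m
Resisting force R = c·L + N'·tanφ = 11·21.4 + 864.5·tan38.6° = 235.4 + 690.1 = 925.5 kN/m
FS = R / T = 925.5 / 594.2 = 1.558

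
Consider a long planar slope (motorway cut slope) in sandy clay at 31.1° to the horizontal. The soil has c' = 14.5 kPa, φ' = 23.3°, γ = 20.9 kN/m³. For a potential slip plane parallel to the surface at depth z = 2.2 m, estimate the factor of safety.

FS = 1.43

For an infinite slope with a slip plane parallel to the surface (no pore pressure): FS = [c' + γz cos²β tanφ'] / [γz sinβ cosβ].
γz = 20.9·2.2 = 45.98 kN/m²
Numerator = 14.5 + 45.98·cos²31.1°·tan23.3° = 14.5 + 45.98·0.7332·0.4307 = 29.019 kPa
Denominator = 45.98·sin31.1°·cos31.1° = 45.98·0.5165·0.8563 = 20.337 kPa
FS = 29.019 / 20.337 = 1.427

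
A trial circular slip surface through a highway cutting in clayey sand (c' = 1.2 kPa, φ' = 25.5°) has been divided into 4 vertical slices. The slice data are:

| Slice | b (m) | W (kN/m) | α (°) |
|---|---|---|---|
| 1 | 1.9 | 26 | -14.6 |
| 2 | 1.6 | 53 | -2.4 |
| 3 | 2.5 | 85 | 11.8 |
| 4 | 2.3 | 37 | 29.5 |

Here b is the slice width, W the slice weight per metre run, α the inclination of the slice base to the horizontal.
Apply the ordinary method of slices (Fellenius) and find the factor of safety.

Ordinary method of slices: FS = Σ[c'·Δl_i + (W_i cosα_i)·tanφ'] / Σ W_i sinα_i, with Δl_i = b_i / cosα_i.
Slice 1: Δl = 1.9/cos(-14.6°) = 1.963 m; N'_1 = 26·cos(-14.6°) = 25.2; c'Δl = 2.36; W sinα = -6.6
Slice 2: Δl = 1.6/cos(-2.4°) = 1.601 m; N'_2 = 53·cos(-2.4°) = 53.0; c'Δl = 1.92; W sinα = -2.2
Slice 3: Δl = 2.5/cos11.8° = 2.554 m; N'_3 = 85·cos11.8° = 83.2; c'Δl = 3.06; W sinα = 17.4
Slice 4: Δl = 2.3/cos29.5° = 2.643 m; N'_4 = 37·cos29.5° = 32.2; c'Δl = 3.17; W sinα = 18.2
Σc'Δl = 10.5 kN/m; ΣN' = 193.5 kN/m; ΣW sinα = 26.8 kN/m
Resisting = 10.5 + 193.5·tan25.5° = 10.5 + 92.3 = 102.8 kN/m
FS = 102.8 / 26.8 = 3.832

FS = 3.83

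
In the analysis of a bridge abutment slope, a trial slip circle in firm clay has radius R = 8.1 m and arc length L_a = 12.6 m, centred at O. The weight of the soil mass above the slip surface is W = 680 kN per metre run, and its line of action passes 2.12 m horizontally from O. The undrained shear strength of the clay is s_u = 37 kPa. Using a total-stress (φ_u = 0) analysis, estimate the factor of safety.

Taking moments about the centre O, the resisting moment is provided by the undrained shear strength acting along the arc:
M_R = s_u·L_a·R = 37·12.60·8.1 = 3776.2 kN·m/m
M_D = W·d = 680·2.12 = 1441.6 kN·m/m
FS = M_R / M_D = 3776.2 / 1441.6 = 2.619

FS = 2.62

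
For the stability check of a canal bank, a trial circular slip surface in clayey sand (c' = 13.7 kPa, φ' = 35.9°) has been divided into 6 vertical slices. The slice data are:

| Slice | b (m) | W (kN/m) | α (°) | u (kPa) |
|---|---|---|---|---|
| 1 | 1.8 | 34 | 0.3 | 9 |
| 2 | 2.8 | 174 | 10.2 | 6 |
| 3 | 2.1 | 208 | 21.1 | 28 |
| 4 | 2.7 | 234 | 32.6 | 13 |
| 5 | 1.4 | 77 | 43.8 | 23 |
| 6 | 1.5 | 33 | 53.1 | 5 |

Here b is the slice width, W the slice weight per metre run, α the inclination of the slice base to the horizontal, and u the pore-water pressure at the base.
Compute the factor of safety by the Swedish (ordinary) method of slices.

FS = 1.75

Ordinary method of slices: FS = Σ[c'·Δl_i + (W_i cosα_i − u_i·Δl_i)·tanφ'] / Σ W_i sinα_i, with Δl_i = b_i / cosα_i.
Slice 1: Δl = 1.8/cos0.3° = 1.800 m; N'_1 = 34·cos0.3° − 9·1.800 = 17.8; c'Δl = 24.66; W sinα = 0.2
Slice 2: Δl = 2.8/cos10.2° = 2.845 m; N'_2 = 174·cos10.2° − 6·2.845 = 154.2; c'Δl = 38.98; W sinα = 30.8
Slice 3: Δl = 2.1/cos21.1° = 2.251 m; N'_3 = 208·cos21.1° − 28·2.251 = 131.0; c'Δl = 30.84; W sinα = 74.9
Slice 4: Δl = 2.7/cos32.6° = 3.205 m; N'_4 = 234·cos32.6° − 13·3.205 = 155.5; c'Δl = 43.91; W sinα = 126.1
Slice 5: Δl = 1.4/cos43.8° = 1.940 m; N'_5 = 77·cos43.8° − 23·1.940 = 11.0; c'Δl = 26.57; W sinα = 53.3
Slice 6: Δl = 1.5/cos53.1° = 2.498 m; N'_6 = 33·cos53.1° − 5·2.498 = 7.3; c'Δl = 34.23; W sinα = 26.4
Σc'Δl = 199.2 kN/m; ΣN' = 476.8 kN/m; ΣW sinα = 311.6 kN/m
Resisting = 199.2 + 476.8·tan35.9° = 199.2 + 345.1 = 544.3 kN/m
FS = 544.3 / 311.6 = 1.747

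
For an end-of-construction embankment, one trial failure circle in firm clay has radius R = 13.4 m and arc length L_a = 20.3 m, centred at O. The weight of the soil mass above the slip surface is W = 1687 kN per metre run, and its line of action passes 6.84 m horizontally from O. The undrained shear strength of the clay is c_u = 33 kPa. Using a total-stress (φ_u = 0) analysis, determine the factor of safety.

FS = 0.78

Taking moments about the centre O, the resisting moment is provided by the undrained shear strength acting along the arc:
M_R = c_u·L_a·R = 33·20.30·13.4 = 8976.7 kN·m/m
M_D = W·d = 1687·6.84 = 11539.1 kN·m/m
FS = M_R / M_D = 8976.7 / 11539.1 = 0.778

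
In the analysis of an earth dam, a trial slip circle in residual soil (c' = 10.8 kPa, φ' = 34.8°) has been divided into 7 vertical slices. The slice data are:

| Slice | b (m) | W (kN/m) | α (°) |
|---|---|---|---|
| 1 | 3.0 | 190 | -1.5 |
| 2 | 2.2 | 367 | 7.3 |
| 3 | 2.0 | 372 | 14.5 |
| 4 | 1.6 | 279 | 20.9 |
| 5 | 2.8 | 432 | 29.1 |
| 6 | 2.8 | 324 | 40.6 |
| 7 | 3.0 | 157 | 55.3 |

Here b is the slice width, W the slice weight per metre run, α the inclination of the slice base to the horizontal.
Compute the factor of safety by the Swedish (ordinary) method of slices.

FS = 1.96

Ordinary method of slices: FS = Σ[c'·Δl_i + (W_i cosα_i)·tanφ'] / Σ W_i sinα_i, with Δl_i = b_i / cosα_i.
Slice 1: Δl = 3.0/cos(-1.5°) = 3.001 m; N'_1 = 190·cos(-1.5°) = 189.9; c'Δl = 32.41; W sinα = -5.0
Slice 2: Δl = 2.2/cos7.3° = 2.218 m; N'_2 = 367·cos7.3° = 364.0; c'Δl = 23.95; W sinα = 46.6
Slice 3: Δl = 2.0/cos14.5° = 2.066 m; N'_3 = 372·cos14.5° = 360.2; c'Δl = 22.31; W sinα = 93.1
Slice 4: Δl = 1.6/cos20.9° = 1.713 m; N'_4 = 279·cos20.9° = 260.6; c'Δl = 18.50; W sinα = 99.5
Slice 5: Δl = 2.8/cos29.1° = 3.204 m; N'_5 = 432·cos29.1° = 377.5; c'Δl = 34.61; W sinα = 210.1
Slice 6: Δl = 2.8/cos40.6° = 3.688 m; N'_6 = 324·cos40.6° = 246.0; c'Δl = 39.83; W sinα = 210.9
Slice 7: Δl = 3.0/cos55.3° = 5.270 m; N'_7 = 157·cos55.3° = 89.4; c'Δl = 56.91; W sinα = 129.1
Σc'Δl = 228.5 kN/m; ΣN' = 1887.6 kN/m; ΣW sinα = 784.4 kN/m
Resisting = 228.5 + 1887.6·tan34.8° = 228.5 + 1311.9 = 1540.4 kN/m
FS = 1540.4 / 784.4 = 1.964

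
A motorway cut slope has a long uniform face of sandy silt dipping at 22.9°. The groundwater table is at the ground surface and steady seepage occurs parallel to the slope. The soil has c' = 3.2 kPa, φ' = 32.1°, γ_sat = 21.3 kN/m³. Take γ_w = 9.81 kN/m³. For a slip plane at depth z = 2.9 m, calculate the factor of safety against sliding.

FS = 0.95

With seepage parallel to the slope and the water table at the surface, the effective normal stress on the slip plane uses the buoyant unit weight γ' = γ_sat − γ_w while the driving shear stress uses γ_sat:
FS = [c' + γ' z cos²β tanφ'] / [γ_sat z sinβ cosβ]
γ' = 21.3 − 9.81 = 11.49 kN/m³
Numerator = 3.2 + 11.49·2.9·cos²22.9°·tan32.1° = 3.2 + 11.49·2.9·0.8486·0.6273 = 20.937 kPa
Denominator = 21.3·2.9·sin22.9°·cos22.9° = 21.3·2.9·0.3891·0.9212 = 22.142 kPa
FS = 20.937 / 22.142 = 0.946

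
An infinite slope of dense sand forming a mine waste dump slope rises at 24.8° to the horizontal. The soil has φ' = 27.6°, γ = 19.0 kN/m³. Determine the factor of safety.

FS = 1.13

For a dry cohesionless infinite slope the factor of safety is FS = tanφ' / tanβ.
FS = tan27.6° / tan24.8° = 0.5228 / 0.4621 = 1.131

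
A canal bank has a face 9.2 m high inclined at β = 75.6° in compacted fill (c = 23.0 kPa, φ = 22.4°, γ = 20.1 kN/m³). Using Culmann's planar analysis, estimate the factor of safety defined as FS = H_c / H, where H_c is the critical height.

H_c = (4c/γ) · sinβ cosφ / [1 − cos(β − φ)]
    = (4·23.0/20.1) · sin75.6°·cos22.4° / [1 − cos53.2°]
    = 4.577 · 0.8955 / 0.4010 = 10.22 m
FS = H_c / H = 10.22 / 9.2 = 1.111

FS = 1.11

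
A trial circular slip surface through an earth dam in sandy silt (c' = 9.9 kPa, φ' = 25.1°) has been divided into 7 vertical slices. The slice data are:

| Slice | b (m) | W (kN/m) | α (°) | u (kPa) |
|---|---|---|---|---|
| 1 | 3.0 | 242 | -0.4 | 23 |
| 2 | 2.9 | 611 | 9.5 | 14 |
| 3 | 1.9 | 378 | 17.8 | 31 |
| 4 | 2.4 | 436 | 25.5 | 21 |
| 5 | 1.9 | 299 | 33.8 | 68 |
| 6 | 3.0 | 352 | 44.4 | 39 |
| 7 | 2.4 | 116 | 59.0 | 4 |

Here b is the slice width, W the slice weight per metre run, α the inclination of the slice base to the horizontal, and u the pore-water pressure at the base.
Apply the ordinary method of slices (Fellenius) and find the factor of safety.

FS = 1.05

Ordinary method of slices: FS = Σ[c'·Δl_i + (W_i cosα_i − u_i·Δl_i)·tanφ'] / Σ W_i sinα_i, with Δl_i = b_i / cosα_i.
Slice 1: Δl = 3.0/cos(-0.4°) = 3.000 m; N'_1 = 242·cos(-0.4°) − 23·3.000 = 173.0; c'Δl = 29.70; W sinα = -1.7
Slice 2: Δl = 2.9/cos9.5° = 2.940 m; N'_2 = 611·cos9.5° − 14·2.940 = 561.5; c'Δl = 29.11; W sinα = 100.8
Slice 3: Δl = 1.9/cos17.8° = 1.996 m; N'_3 = 378·cos17.8° − 31·1.996 = 298.0; c'Δl = 19.76; W sinα = 115.6
Slice 4: Δl = 2.4/cos25.5° = 2.659 m; N'_4 = 436·cos25.5° − 21·2.659 = 337.7; c'Δl = 26.32; W sinα = 187.7
Slice 5: Δl = 1.9/cos33.8° = 2.286 m; N'_5 = 299·cos33.8° − 68·2.286 = 93.0; c'Δl = 22.64; W sinα = 166.3
Slice 6: Δl = 3.0/cos44.4° = 4.199 m; N'_6 = 352·cos44.4° − 39·4.199 = 87.7; c'Δl = 41.57; W sinα = 246.3
Slice 7: Δl = 2.4/cos59.0° = 4.660 m; N'_7 = 116·cos59.0° − 4·4.660 = 41.1; c'Δl = 46.13; W sinα = 99.4
Σc'Δl = 215.2 kN/m; ΣN' = 1592.0 kN/m; ΣW sinα = 914.5 kN/m
Resisting = 215.2 + 1592.0·tan25.1° = 215.2 + 745.8 = 961.0 kN/m
FS = 961.0 / 914.5 = 1.051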